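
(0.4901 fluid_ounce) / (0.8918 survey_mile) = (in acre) 2.495e-12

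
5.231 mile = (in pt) 2.386e+07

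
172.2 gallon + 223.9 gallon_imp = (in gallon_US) 441.1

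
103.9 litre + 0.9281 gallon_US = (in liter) 107.4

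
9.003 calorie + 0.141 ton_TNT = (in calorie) 1.41e+08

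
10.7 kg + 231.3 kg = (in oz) 8536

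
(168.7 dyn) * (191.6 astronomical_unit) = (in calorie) 1.156e+10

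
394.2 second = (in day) 0.004562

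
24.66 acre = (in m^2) 9.98e+04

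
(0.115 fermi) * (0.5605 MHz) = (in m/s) 6.446e-11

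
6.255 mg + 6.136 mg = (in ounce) 0.0004371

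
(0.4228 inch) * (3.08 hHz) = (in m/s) 3.308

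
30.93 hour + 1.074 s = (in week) 0.1841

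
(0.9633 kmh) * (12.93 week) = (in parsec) 6.781e-11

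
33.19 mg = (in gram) 0.03319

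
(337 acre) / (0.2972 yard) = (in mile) 3118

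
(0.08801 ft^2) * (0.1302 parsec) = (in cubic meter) 3.285e+13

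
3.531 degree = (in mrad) 61.63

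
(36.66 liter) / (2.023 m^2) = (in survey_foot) 0.05945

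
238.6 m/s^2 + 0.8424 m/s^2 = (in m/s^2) 239.4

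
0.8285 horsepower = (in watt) 617.8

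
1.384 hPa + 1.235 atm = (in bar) 1.253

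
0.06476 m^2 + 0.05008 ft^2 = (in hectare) 6.941e-06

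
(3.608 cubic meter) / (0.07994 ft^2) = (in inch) 1.913e+04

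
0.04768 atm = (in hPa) 48.31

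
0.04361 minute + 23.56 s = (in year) 8.301e-07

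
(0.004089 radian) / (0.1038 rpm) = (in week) 6.22e-07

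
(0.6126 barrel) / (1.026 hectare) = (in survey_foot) 3.114e-05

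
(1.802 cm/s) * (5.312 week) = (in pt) 1.641e+08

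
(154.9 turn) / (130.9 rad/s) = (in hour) 0.002065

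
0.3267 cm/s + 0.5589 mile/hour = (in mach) 0.0007434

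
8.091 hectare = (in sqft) 8.709e+05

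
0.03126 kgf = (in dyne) 3.066e+04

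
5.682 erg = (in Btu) 5.385e-10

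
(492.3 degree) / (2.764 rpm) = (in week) 4.908e-05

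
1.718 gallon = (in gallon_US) 1.718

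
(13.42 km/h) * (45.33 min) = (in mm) 1.014e+07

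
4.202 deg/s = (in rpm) 0.7003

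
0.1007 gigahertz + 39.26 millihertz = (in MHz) 100.7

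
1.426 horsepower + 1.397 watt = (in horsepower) 1.428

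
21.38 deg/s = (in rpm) 3.563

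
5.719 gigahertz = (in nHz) 5.719e+18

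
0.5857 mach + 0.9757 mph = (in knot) 388.5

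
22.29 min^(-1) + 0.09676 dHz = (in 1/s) 0.3812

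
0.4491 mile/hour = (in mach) 0.0005896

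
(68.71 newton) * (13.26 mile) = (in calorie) 3.504e+05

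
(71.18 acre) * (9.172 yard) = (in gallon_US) 6.382e+08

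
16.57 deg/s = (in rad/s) 0.2892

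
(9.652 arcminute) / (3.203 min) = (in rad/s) 1.461e-05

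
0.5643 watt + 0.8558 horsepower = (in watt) 638.7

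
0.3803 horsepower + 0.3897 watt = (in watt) 284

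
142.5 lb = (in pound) 142.5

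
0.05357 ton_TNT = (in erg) 2.241e+15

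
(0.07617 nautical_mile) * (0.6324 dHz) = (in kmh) 32.12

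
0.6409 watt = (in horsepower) 0.0008595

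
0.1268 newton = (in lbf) 0.02851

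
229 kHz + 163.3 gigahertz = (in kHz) 1.633e+08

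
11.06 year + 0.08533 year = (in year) 11.15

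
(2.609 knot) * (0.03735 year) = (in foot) 5.187e+06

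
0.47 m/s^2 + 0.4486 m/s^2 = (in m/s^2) 0.9186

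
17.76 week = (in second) 1.074e+07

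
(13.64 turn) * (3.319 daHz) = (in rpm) 2.716e+04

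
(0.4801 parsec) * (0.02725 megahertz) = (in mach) 1.186e+18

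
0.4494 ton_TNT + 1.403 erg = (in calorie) 4.494e+08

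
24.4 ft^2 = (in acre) 0.0005601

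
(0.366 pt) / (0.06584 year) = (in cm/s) 6.219e-09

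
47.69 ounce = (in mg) 1.352e+06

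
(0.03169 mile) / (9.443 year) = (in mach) 5.03e-10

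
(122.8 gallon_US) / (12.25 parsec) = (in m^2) 1.23e-18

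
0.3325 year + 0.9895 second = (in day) 121.4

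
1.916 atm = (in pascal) 1.941e+05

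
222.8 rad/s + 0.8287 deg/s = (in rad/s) 222.8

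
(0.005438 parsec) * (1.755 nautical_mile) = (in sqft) 5.871e+18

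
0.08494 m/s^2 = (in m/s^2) 0.08494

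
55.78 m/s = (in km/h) 200.8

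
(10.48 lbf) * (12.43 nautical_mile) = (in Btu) 1017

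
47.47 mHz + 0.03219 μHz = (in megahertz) 4.747e-08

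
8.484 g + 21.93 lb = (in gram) 9956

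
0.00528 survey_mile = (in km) 0.008497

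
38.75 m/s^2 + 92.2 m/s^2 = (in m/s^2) 130.9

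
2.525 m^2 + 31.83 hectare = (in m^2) 3.183e+05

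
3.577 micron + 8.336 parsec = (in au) 1.719e+06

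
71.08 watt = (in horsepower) 0.09532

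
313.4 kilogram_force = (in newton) 3073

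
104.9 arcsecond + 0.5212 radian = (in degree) 29.89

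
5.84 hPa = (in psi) 0.0847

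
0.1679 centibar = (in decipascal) 1679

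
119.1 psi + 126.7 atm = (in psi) 1981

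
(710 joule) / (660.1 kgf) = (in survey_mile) 6.815e-05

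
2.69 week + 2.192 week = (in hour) 820.2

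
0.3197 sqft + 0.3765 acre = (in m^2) 1524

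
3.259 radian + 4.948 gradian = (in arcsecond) 6.882e+05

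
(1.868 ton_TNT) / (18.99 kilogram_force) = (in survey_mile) 2.608e+04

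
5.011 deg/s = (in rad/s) 0.08746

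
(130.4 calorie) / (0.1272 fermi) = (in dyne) 4.289e+23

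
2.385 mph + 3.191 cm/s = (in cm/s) 109.8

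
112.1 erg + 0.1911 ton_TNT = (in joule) 7.996e+08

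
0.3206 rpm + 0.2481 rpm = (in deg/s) 3.412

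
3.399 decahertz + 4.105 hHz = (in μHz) 4.445e+08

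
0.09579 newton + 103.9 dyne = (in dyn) 9683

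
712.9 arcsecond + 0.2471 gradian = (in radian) 0.007338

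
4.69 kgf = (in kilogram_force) 4.69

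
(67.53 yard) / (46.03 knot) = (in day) 3.018e-05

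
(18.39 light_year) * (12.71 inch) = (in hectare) 5.617e+12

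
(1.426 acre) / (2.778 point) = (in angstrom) 5.888e+16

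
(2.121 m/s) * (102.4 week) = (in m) 1.314e+08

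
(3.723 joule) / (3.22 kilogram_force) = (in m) 0.1179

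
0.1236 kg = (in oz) 4.36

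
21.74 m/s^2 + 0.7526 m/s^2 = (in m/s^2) 22.49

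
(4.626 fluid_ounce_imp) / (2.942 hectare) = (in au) 2.986e-20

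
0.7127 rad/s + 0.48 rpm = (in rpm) 7.286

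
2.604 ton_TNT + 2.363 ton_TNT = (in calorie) 4.967e+09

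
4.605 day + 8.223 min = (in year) 0.01263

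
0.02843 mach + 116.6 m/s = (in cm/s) 1.263e+04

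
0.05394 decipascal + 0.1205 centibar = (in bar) 0.001205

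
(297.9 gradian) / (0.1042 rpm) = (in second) 428.8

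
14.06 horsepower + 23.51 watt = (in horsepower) 14.09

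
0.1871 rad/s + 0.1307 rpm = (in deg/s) 11.5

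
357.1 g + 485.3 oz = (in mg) 1.412e+07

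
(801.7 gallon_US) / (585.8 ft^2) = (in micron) 5.576e+04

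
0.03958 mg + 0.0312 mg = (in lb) 1.56e-07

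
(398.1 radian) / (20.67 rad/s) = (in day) 0.0002229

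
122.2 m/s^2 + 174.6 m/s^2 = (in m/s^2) 296.8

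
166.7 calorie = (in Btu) 0.6611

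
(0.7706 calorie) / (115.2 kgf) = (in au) 1.908e-14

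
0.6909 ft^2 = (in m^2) 0.06419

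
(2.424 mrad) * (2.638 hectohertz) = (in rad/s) 0.6395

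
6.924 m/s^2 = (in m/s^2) 6.924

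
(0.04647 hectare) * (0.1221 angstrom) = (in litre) 5.674e-06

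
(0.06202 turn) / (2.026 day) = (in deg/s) 0.0001276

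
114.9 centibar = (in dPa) 1.149e+06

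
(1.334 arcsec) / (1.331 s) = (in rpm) 4.64e-05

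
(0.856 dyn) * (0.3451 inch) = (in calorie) 1.793e-08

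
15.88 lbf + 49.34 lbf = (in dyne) 2.901e+07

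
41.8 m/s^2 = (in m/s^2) 41.8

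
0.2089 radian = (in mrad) 208.9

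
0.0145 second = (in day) 1.678e-07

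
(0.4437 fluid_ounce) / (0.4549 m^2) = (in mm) 0.02885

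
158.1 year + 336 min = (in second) 4.986e+09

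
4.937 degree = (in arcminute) 296.2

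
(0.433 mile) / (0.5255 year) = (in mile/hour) 9.406e-05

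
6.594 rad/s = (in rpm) 62.97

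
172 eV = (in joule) 2.756e-17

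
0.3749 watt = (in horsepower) 0.0005027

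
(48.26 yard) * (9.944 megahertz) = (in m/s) 4.388e+08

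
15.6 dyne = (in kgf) 1.591e-05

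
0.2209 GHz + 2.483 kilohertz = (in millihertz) 2.209e+11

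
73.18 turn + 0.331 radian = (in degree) 2.636e+04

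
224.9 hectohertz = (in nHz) 2.249e+13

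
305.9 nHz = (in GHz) 3.059e-16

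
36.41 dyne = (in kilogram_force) 3.713e-05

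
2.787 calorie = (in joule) 11.66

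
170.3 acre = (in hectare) 68.92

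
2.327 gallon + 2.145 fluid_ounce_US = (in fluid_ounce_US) 300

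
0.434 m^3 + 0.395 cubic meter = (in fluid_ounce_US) 2.803e+04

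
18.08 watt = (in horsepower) 0.02425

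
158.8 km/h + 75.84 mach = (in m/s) 2.587e+04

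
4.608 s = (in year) 1.461e-07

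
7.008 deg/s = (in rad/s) 0.1223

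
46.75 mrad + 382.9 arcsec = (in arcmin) 167.1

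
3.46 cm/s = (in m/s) 0.0346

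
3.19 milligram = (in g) 0.00319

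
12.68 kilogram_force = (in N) 124.3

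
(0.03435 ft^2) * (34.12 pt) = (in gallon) 0.01015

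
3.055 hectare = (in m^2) 3.055e+04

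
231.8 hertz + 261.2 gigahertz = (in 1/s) 2.612e+11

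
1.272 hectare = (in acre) 3.143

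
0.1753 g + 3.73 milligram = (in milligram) 179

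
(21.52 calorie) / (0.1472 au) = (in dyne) 0.0004089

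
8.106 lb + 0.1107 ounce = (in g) 3680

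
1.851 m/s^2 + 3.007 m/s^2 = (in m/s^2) 4.858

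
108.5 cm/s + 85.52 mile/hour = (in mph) 87.95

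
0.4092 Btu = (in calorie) 103.2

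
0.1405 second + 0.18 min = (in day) 0.0001266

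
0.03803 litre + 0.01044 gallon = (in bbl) 0.0004878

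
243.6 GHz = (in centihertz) 2.436e+13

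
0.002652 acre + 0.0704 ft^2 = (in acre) 0.002654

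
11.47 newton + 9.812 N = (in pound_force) 4.784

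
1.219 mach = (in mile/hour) 928.5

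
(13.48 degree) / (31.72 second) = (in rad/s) 0.007417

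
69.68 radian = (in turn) 11.09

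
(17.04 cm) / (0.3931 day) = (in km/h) 1.806e-05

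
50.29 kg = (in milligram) 5.029e+07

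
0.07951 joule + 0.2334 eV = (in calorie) 0.019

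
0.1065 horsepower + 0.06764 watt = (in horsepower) 0.1066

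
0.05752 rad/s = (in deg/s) 3.296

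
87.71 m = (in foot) 287.8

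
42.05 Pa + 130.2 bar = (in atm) 128.5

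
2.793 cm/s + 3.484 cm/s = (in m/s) 0.06277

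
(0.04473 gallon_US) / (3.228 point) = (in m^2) 0.1487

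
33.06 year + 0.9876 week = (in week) 1725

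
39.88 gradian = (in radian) 0.6264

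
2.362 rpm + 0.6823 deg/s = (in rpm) 2.476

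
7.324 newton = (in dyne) 7.324e+05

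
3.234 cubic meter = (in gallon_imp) 711.4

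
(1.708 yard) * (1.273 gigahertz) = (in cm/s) 1.988e+11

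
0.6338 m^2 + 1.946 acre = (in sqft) 8.477e+04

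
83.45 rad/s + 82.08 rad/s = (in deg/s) 9484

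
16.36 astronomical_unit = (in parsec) 7.932e-05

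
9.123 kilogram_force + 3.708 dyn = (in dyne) 8.947e+06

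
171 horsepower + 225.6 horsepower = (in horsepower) 396.6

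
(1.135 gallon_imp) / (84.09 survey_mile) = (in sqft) 4.104e-07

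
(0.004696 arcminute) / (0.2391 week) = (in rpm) 9.021e-11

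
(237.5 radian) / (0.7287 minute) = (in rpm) 51.87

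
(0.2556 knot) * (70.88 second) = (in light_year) 9.851e-16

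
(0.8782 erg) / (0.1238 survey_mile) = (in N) 4.408e-10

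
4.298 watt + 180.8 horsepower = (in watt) 1.348e+05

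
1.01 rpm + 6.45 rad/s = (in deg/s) 375.6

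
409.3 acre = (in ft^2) 1.783e+07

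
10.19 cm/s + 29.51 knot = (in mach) 0.04488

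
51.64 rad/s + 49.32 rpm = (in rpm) 542.4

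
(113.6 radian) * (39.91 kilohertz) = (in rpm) 4.329e+07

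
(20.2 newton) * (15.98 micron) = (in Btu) 3.06e-07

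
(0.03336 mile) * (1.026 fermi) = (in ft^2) 5.929e-13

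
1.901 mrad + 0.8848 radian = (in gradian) 56.45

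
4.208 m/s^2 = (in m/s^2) 4.208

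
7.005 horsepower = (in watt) 5224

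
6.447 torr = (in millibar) 8.595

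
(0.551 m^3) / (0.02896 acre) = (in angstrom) 4.701e+07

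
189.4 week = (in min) 1.909e+06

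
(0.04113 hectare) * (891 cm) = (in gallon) 9.681e+05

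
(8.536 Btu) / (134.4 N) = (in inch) 2638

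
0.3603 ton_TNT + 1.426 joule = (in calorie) 3.603e+08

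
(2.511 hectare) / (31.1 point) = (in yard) 2.503e+06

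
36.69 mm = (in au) 2.453e-13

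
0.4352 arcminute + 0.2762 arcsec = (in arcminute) 0.4398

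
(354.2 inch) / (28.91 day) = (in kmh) 1.297e-05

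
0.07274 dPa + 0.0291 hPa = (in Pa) 2.917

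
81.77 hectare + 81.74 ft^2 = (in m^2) 8.177e+05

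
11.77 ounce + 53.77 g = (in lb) 0.8542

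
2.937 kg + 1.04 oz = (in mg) 2.966e+06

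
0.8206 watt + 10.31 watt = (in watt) 11.13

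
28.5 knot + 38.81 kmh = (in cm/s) 2544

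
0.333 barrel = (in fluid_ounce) 1790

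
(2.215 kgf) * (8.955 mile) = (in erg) 3.13e+12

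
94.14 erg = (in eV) 5.876e+13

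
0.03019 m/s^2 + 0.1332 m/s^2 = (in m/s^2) 0.1634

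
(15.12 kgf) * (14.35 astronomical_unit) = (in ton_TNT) 7.608e+04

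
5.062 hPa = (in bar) 0.005062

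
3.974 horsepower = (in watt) 2963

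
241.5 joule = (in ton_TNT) 5.772e-08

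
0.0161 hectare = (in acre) 0.03978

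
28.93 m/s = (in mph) 64.71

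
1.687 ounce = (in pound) 0.1054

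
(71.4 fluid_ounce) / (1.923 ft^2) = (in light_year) 1.249e-18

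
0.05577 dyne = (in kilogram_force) 5.687e-08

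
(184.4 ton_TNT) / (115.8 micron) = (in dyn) 6.663e+20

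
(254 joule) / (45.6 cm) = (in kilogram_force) 56.8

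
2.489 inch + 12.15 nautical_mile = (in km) 22.5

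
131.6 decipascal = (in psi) 0.001909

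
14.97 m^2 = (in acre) 0.003699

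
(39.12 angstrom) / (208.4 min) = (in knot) 6.082e-13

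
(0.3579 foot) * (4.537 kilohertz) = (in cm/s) 4.949e+04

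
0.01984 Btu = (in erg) 2.093e+08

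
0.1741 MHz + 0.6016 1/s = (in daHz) 1.741e+04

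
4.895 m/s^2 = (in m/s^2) 4.895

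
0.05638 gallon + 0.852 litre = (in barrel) 0.006701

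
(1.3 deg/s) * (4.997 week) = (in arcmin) 2.357e+08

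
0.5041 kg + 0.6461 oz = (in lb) 1.152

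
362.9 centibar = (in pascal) 3.629e+05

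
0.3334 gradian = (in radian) 0.005237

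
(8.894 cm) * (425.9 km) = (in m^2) 3.788e+04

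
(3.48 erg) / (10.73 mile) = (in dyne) 2.015e-06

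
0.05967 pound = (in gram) 27.07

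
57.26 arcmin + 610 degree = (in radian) 10.66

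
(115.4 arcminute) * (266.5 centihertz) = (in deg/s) 5.126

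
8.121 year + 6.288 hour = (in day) 2964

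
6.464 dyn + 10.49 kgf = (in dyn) 1.029e+07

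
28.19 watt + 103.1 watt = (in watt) 131.3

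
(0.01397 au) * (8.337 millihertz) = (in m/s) 1.742e+07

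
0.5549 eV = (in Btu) 8.427e-23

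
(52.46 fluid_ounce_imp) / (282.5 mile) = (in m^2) 3.279e-09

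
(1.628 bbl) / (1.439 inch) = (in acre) 0.00175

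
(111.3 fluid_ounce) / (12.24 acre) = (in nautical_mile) 3.588e-11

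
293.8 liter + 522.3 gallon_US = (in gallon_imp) 499.5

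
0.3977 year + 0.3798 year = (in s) 2.452e+07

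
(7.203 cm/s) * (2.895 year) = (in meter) 6.576e+06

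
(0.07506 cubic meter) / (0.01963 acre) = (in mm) 0.9449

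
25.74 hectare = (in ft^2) 2.771e+06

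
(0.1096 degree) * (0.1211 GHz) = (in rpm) 2.212e+06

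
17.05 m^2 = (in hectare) 0.001705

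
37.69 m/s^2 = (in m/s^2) 37.69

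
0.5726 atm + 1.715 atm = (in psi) 33.62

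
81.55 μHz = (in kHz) 8.155e-08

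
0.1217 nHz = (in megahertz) 1.217e-16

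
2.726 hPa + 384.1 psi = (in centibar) 2649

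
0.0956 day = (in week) 0.01366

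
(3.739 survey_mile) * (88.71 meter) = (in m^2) 5.338e+05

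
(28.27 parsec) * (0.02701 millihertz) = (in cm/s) 2.356e+15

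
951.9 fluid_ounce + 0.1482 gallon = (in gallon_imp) 6.316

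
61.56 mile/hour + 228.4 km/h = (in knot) 176.8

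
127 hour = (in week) 0.756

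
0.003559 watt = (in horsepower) 4.773e-06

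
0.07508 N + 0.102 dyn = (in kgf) 0.007656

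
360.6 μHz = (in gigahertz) 3.606e-13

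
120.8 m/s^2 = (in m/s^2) 120.8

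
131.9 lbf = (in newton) 586.7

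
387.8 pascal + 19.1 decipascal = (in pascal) 389.7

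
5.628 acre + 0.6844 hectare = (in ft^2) 3.188e+05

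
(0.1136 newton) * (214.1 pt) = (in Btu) 8.132e-06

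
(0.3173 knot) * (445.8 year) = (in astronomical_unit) 0.01534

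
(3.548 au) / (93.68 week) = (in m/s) 9368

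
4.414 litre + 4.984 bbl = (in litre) 796.8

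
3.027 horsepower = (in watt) 2257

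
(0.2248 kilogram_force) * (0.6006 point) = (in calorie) 0.0001116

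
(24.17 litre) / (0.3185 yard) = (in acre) 2.051e-05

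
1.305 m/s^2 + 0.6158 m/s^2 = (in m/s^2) 1.921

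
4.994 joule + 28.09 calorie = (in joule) 122.5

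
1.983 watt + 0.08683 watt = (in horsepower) 0.002776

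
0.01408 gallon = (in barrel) 0.0003352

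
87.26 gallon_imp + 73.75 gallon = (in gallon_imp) 148.7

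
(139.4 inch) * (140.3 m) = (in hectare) 0.04968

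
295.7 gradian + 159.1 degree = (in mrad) 7422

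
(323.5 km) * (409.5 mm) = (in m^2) 1.325e+05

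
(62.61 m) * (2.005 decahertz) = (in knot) 2440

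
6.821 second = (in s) 6.821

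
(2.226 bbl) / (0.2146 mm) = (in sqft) 1.775e+04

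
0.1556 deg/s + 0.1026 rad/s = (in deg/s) 6.034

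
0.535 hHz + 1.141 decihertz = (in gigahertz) 5.361e-08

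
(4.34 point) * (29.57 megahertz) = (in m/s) 4.527e+04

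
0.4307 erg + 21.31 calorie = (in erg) 8.916e+08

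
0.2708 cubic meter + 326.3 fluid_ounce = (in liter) 280.4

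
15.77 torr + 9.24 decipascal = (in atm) 0.02076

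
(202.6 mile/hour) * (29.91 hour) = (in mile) 6060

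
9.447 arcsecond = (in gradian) 0.002916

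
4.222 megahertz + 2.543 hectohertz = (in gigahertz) 0.004222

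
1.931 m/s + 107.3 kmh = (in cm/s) 3174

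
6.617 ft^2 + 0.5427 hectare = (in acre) 1.341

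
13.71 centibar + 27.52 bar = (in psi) 401.1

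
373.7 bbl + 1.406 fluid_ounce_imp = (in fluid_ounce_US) 2.009e+06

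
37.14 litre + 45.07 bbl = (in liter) 7203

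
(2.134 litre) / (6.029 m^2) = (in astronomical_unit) 2.366e-15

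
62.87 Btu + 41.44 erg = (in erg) 6.633e+11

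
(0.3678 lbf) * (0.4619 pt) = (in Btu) 2.527e-07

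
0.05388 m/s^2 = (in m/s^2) 0.05388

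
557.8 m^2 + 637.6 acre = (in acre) 637.7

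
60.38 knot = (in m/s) 31.06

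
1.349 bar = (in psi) 19.57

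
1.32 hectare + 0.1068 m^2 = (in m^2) 1.32e+04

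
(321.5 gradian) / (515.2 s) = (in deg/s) 0.5616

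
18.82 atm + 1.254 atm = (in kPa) 2034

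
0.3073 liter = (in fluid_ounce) 10.39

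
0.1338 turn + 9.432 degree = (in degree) 57.6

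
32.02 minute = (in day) 0.02224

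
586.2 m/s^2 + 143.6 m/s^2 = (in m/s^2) 729.8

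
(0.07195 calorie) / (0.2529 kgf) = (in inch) 4.779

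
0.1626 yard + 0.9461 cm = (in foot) 0.5188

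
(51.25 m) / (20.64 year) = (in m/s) 7.874e-08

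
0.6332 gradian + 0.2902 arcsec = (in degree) 0.57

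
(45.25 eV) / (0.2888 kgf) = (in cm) 2.56e-16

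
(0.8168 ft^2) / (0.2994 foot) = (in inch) 32.74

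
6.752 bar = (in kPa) 675.2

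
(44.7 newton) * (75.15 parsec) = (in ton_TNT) 2.477e+10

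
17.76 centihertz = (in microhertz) 1.776e+05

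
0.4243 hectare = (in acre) 1.048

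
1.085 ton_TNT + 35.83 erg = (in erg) 4.54e+16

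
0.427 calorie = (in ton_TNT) 4.27e-10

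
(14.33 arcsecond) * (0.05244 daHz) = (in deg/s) 0.002087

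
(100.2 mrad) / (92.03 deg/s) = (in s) 0.06238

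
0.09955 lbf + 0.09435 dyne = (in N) 0.4428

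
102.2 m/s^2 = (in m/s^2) 102.2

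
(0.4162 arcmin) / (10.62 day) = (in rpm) 1.26e-09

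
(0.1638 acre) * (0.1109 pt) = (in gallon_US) 6.851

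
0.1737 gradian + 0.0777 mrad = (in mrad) 2.806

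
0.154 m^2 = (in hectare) 1.54e-05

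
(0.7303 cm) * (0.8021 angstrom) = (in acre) 1.447e-16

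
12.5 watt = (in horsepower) 0.01676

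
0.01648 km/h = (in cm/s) 0.4578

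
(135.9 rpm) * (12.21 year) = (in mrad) 5.48e+12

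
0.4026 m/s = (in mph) 0.9006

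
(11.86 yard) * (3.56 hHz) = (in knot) 7505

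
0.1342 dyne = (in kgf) 1.368e-07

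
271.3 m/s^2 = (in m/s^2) 271.3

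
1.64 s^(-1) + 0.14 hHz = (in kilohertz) 0.01564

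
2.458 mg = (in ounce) 8.67e-05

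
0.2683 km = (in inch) 1.056e+04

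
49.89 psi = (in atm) 3.395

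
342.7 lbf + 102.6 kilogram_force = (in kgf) 258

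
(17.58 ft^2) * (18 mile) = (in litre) 4.731e+07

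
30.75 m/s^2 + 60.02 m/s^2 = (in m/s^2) 90.77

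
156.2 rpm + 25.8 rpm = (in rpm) 182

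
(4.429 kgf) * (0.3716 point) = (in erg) 5.694e+04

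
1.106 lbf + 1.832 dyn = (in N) 4.92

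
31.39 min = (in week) 0.003114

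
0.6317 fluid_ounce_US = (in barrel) 0.0001175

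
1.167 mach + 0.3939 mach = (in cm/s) 5.315e+04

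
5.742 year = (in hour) 5.03e+04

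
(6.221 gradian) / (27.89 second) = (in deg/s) 0.2007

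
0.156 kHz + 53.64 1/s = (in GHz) 2.096e-07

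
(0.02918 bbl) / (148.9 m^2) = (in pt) 0.08832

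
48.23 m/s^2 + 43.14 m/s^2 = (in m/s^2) 91.37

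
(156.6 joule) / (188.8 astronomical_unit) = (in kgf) 5.654e-13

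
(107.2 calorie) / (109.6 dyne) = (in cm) 4.092e+07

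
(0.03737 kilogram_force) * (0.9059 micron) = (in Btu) 3.147e-10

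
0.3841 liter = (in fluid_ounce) 12.99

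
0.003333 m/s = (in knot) 0.006479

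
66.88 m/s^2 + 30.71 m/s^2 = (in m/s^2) 97.59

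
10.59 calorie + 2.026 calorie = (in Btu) 0.05003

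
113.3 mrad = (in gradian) 7.213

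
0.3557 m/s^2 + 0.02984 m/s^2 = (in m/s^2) 0.3855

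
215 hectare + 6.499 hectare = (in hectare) 221.5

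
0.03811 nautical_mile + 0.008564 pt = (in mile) 0.04386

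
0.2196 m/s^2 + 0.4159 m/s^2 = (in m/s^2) 0.6355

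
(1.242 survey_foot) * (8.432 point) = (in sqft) 0.01212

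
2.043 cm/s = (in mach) 6e-05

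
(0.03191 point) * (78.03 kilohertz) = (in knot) 1.707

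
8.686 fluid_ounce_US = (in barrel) 0.001616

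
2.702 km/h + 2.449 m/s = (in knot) 6.219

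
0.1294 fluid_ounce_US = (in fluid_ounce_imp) 0.1347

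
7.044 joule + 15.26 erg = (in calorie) 1.684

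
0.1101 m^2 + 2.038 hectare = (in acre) 5.036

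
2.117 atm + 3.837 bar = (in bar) 5.982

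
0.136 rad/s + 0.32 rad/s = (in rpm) 4.354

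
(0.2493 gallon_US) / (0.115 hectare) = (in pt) 0.002326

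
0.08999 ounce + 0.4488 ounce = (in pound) 0.03367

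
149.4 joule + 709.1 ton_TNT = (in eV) 1.852e+31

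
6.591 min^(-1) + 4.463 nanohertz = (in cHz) 10.99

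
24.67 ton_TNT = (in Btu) 9.783e+07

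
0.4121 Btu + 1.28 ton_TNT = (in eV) 3.343e+28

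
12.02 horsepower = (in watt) 8963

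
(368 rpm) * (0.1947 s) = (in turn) 1.194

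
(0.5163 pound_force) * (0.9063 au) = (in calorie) 7.442e+10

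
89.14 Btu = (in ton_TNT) 2.248e-05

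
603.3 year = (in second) 1.903e+10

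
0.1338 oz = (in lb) 0.008363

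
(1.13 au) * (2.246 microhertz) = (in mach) 1115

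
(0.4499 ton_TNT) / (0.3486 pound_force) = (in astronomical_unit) 0.008115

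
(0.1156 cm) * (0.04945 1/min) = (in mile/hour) 2.131e-06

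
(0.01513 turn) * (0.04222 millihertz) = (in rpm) 3.833e-05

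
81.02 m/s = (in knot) 157.5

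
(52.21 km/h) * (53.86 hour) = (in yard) 3.075e+06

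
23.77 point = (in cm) 0.8386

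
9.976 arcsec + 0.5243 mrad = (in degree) 0.03281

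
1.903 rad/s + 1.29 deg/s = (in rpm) 18.39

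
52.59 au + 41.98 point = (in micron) 7.867e+18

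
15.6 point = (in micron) 5503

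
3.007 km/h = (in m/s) 0.8353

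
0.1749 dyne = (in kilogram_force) 1.783e-07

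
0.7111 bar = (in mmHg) 533.4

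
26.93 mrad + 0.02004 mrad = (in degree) 1.544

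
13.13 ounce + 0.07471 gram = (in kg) 0.3723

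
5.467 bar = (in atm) 5.396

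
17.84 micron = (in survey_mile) 1.109e-08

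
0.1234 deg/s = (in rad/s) 0.002154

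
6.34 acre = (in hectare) 2.566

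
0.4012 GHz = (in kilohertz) 4.012e+05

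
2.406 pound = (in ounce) 38.5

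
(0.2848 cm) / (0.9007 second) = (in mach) 9.286e-06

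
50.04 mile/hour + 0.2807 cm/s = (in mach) 0.06571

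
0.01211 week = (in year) 0.0002322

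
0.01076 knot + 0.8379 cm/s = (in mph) 0.03113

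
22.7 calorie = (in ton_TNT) 2.27e-08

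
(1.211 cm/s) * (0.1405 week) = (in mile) 0.6394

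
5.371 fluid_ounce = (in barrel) 0.0009991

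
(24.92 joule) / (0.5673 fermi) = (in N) 4.393e+16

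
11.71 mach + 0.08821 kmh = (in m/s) 3987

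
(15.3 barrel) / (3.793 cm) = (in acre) 0.01585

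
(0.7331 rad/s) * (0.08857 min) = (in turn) 0.62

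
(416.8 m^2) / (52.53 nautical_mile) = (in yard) 0.004685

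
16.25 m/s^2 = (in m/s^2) 16.25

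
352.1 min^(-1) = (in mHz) 5868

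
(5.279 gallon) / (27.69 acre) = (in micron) 0.1783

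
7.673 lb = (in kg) 3.48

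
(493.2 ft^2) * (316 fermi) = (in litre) 1.448e-08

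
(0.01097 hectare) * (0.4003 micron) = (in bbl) 0.0002762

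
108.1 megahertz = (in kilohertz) 1.081e+05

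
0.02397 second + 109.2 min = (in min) 109.2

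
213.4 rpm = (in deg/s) 1280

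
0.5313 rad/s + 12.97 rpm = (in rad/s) 1.89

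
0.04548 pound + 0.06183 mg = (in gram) 20.63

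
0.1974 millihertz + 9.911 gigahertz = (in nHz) 9.911e+18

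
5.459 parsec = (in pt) 4.775e+20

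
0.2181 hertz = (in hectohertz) 0.002181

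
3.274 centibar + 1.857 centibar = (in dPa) 5.131e+04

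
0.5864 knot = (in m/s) 0.3017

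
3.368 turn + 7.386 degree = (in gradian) 1355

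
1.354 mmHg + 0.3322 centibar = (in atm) 0.00506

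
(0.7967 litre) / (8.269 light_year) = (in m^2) 1.018e-20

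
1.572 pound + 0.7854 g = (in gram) 713.8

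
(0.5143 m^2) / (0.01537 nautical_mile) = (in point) 51.22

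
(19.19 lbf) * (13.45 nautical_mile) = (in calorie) 5.082e+05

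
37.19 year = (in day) 1.357e+04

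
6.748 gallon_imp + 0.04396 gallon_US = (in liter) 30.84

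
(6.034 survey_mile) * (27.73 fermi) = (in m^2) 2.693e-10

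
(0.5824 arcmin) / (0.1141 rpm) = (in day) 1.641e-07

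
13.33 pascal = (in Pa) 13.33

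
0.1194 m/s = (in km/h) 0.4298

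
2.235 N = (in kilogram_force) 0.2279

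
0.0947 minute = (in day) 6.576e-05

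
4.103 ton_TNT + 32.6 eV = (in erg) 1.717e+17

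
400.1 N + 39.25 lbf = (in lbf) 129.2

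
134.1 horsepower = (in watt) 1e+05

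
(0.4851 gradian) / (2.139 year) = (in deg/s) 6.472e-09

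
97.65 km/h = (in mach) 0.07966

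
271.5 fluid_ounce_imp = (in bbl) 0.04852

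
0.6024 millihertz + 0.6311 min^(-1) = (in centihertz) 1.112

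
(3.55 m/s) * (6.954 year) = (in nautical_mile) 4.204e+05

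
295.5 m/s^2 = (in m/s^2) 295.5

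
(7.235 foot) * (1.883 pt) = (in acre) 3.62e-07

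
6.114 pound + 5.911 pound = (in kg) 5.454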